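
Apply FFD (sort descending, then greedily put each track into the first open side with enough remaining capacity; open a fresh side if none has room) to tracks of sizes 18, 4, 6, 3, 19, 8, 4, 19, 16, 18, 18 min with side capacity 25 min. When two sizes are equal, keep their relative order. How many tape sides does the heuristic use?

6

Sorted descending: 19, 19, 18, 18, 18, 16, 8, 6, 4, 4, 3.
  19 → side 1 (new)  [load 19/25]
  19 → side 2 (new)  [load 19/25]
  18 → side 3 (new)  [load 18/25]
  18 → side 4 (new)  [load 18/25]
  18 → side 5 (new)  [load 18/25]
  16 → side 6 (new)  [load 16/25]
  8 → side 6  [load 24/25]
  6 → side 1  [load 25/25]
  4 → side 2  [load 23/25]
  4 → side 3  [load 22/25]
  3 → side 3  [load 25/25]
6 tape sides opened.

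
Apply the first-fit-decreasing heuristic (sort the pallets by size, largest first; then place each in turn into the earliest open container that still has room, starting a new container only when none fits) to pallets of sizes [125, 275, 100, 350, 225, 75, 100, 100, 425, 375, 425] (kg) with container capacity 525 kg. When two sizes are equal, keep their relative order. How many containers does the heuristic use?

5

Sorted descending: 425, 425, 375, 350, 275, 225, 125, 100, 100, 100, 75.
  425 → container 1 (new)  [load 425/525]
  425 → container 2 (new)  [load 425/525]
  375 → container 3 (new)  [load 375/525]
  350 → container 4 (new)  [load 350/525]
  275 → container 5 (new)  [load 275/525]
  225 → container 5  [load 500/525]
  125 → container 3  [load 500/525]
  100 → container 1  [load 525/525]
  100 → container 2  [load 525/525]
  100 → container 4  [load 450/525]
  75 → container 4  [load 525/525]
5 containers opened.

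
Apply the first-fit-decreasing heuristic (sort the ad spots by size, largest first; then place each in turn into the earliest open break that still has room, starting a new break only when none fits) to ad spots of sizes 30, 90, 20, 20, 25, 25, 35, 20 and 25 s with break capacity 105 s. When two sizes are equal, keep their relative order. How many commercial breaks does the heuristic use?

4

Sorted descending: 90, 35, 30, 25, 25, 25, 20, 20, 20.
  90 → break 1 (new)  [load 90/105]
  35 → break 2 (new)  [load 35/105]
  30 → break 2  [load 65/105]
  25 → break 2  [load 90/105]
  25 → break 3 (new)  [load 25/105]
  25 → break 3  [load 50/105]
  20 → break 3  [load 70/105]
  20 → break 3  [load 90/105]
  20 → break 4 (new)  [load 20/105]
4 commercial breaks opened.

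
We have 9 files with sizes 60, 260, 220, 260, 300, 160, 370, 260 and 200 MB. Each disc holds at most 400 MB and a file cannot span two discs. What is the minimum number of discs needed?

7

Total = 370 + 300 + 260 + 260 + 260 + 220 + 200 + 160 + 60 = 2090 MB.
Lower bound: ⌈2090/400⌉ = 6 discs.
A packing using 7 discs:
  disc 1: 370 = 370
  disc 2: 300 + 60 = 360
  disc 3: 260 = 260
  disc 4: 260 = 260
  disc 5: 260 = 260
  disc 6: 220 + 160 = 380
  disc 7: 200 = 200
No arrangement into 6 discs stays within capacity, so 7 is optimal.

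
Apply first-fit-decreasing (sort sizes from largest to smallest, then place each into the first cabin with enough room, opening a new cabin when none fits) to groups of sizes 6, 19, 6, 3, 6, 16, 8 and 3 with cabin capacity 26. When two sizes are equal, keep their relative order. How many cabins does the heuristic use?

3

Sorted descending: 19, 16, 8, 6, 6, 6, 3, 3.
  19 → cabin 1 (new)  [load 19/26]
  16 → cabin 2 (new)  [load 16/26]
  8 → cabin 2  [load 24/26]
  6 → cabin 1  [load 25/26]
  6 → cabin 3 (new)  [load 6/26]
  6 → cabin 3  [load 12/26]
  3 → cabin 3  [load 15/26]
  3 → cabin 3  [load 18/26]
3 cabins opened.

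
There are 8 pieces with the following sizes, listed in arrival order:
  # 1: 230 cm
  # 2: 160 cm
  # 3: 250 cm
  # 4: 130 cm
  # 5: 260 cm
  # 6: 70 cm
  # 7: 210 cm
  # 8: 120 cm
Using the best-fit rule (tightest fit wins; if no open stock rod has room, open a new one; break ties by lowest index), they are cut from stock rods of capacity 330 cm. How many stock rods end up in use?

  230 → stock rod 1 (new)  [load 230/330]
  160 → stock rod 2 (new)  [load 160/330]
  250 → stock rod 3 (new)  [load 250/330]
  130 → stock rod 2  [load 290/330]
  260 → stock rod 4 (new)  [load 260/330]
  70 → stock rod 4  [load 330/330]
  210 → stock rod 5 (new)  [load 210/330]
  120 → stock rod 5  [load 330/330]
5 stock rods opened.

5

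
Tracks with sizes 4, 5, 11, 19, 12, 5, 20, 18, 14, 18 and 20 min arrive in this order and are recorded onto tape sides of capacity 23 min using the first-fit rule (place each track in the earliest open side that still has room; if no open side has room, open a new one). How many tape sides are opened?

  4 → side 1 (new)  [load 4/23]
  5 → side 1  [load 9/23]
  11 → side 1  [load 20/23]
  19 → side 2 (new)  [load 19/23]
  12 → side 3 (new)  [load 12/23]
  5 → side 3  [load 17/23]
  20 → side 4 (new)  [load 20/23]
  18 → side 5 (new)  [load 18/23]
  14 → side 6 (new)  [load 14/23]
  18 → side 7 (new)  [load 18/23]
  20 → side 8 (new)  [load 20/23]
8 tape sides opened.

8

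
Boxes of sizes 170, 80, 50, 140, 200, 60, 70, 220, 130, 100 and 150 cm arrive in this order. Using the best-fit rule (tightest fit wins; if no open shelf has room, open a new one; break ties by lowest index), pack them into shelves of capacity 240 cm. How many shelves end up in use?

7

  170 → shelf 1 (new)  [load 170/240]
  80 → shelf 2 (new)  [load 80/240]
  50 → shelf 1  [load 220/240]
  140 → shelf 2  [load 220/240]
  200 → shelf 3 (new)  [load 200/240]
  60 → shelf 4 (new)  [load 60/240]
  70 → shelf 4  [load 130/240]
  220 → shelf 5 (new)  [load 220/240]
  130 → shelf 6 (new)  [load 130/240]
  100 → shelf 4  [load 230/240]
  150 → shelf 7 (new)  [load 150/240]
7 shelves opened.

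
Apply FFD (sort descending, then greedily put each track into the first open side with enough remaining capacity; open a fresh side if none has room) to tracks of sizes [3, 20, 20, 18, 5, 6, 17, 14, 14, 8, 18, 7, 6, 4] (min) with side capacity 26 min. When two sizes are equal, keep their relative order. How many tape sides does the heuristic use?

7

Sorted descending: 20, 20, 18, 18, 17, 14, 14, 8, 7, 6, 6, 5, 4, 3.
  20 → side 1 (new)  [load 20/26]
  20 → side 2 (new)  [load 20/26]
  18 → side 3 (new)  [load 18/26]
  18 → side 4 (new)  [load 18/26]
  17 → side 5 (new)  [load 17/26]
  14 → side 6 (new)  [load 14/26]
  14 → side 7 (new)  [load 14/26]
  8 → side 3  [load 26/26]
  7 → side 4  [load 25/26]
  6 → side 1  [load 26/26]
  6 → side 2  [load 26/26]
  5 → side 5  [load 22/26]
  4 → side 5  [load 26/26]
  3 → side 6  [load 17/26]
7 tape sides opened.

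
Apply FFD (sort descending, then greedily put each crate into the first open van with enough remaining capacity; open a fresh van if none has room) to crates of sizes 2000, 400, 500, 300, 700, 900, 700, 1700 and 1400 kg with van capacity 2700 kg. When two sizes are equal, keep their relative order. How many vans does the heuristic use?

Sorted descending: 2000, 1700, 1400, 900, 700, 700, 500, 400, 300.
  2000 → van 1 (new)  [load 2000/2700]
  1700 → van 2 (new)  [load 1700/2700]
  1400 → van 3 (new)  [load 1400/2700]
  900 → van 2  [load 2600/2700]
  700 → van 1  [load 2700/2700]
  700 → van 3  [load 2100/2700]
  500 → van 3  [load 2600/2700]
  400 → van 4 (new)  [load 400/2700]
  300 → van 4  [load 700/2700]
4 vans opened.

4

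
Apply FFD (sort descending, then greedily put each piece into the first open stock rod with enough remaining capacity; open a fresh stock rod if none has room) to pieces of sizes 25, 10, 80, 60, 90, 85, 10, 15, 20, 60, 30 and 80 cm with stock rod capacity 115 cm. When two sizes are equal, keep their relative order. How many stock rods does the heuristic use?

6

Sorted descending: 90, 85, 80, 80, 60, 60, 30, 25, 20, 15, 10, 10.
  90 → stock rod 1 (new)  [load 90/115]
  85 → stock rod 2 (new)  [load 85/115]
  80 → stock rod 3 (new)  [load 80/115]
  80 → stock rod 4 (new)  [load 80/115]
  60 → stock rod 5 (new)  [load 60/115]
  60 → stock rod 6 (new)  [load 60/115]
  30 → stock rod 2  [load 115/115]
  25 → stock rod 1  [load 115/115]
  20 → stock rod 3  [load 100/115]
  15 → stock rod 3  [load 115/115]
  10 → stock rod 4  [load 90/115]
  10 → stock rod 4  [load 100/115]
6 stock rods opened.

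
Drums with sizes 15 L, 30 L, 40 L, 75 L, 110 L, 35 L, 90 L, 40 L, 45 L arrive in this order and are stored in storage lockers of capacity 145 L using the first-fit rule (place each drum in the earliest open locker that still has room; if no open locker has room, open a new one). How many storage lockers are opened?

4

  15 → locker 1 (new)  [load 15/145]
  30 → locker 1  [load 45/145]
  40 → locker 1  [load 85/145]
  75 → locker 2 (new)  [load 75/145]
  110 → locker 3 (new)  [load 110/145]
  35 → locker 1  [load 120/145]
  90 → locker 4 (new)  [load 90/145]
  40 → locker 2  [load 115/145]
  45 → locker 4  [load 135/145]
4 storage lockers opened.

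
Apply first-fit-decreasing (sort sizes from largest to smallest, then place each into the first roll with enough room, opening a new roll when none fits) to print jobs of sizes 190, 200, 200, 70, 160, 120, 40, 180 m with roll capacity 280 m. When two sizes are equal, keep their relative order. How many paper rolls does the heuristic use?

Sorted descending: 200, 200, 190, 180, 160, 120, 70, 40.
  200 → roll 1 (new)  [load 200/280]
  200 → roll 2 (new)  [load 200/280]
  190 → roll 3 (new)  [load 190/280]
  180 → roll 4 (new)  [load 180/280]
  160 → roll 5 (new)  [load 160/280]
  120 → roll 5  [load 280/280]
  70 → roll 1  [load 270/280]
  40 → roll 2  [load 240/280]
5 paper rolls opened.

5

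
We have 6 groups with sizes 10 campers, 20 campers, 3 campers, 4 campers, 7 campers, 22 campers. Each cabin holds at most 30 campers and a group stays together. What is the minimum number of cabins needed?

3

Total = 22 + 20 + 10 + 7 + 4 + 3 = 66 campers.
Lower bound: ⌈66/30⌉ = 3 cabins.
A packing using 3 cabins:
  cabin 1: 22 + 7 = 29
  cabin 2: 20 + 10 = 30
  cabin 3: 4 + 3 = 7
This matches the lower bound, so 3 is optimal.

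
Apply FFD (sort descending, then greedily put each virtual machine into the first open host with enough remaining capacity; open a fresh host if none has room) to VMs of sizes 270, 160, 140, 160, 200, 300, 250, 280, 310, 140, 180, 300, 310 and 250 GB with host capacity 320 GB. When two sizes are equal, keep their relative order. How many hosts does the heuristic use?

12

Sorted descending: 310, 310, 300, 300, 280, 270, 250, 250, 200, 180, 160, 160, 140, 140.
  310 → host 1 (new)  [load 310/320]
  310 → host 2 (new)  [load 310/320]
  300 → host 3 (new)  [load 300/320]
  300 → host 4 (new)  [load 300/320]
  280 → host 5 (new)  [load 280/320]
  270 → host 6 (new)  [load 270/320]
  250 → host 7 (new)  [load 250/320]
  250 → host 8 (new)  [load 250/320]
  200 → host 9 (new)  [load 200/320]
  180 → host 10 (new)  [load 180/320]
  160 → host 11 (new)  [load 160/320]
  160 → host 11  [load 320/320]
  140 → host 10  [load 320/320]
  140 → host 12 (new)  [load 140/320]
12 hosts opened.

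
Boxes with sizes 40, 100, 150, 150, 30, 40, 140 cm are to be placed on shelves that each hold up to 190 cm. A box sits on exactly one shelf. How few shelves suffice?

4

Total = 150 + 150 + 140 + 100 + 40 + 40 + 30 = 650 cm.
Lower bound: ⌈650/190⌉ = 4 shelves.
A packing using 4 shelves:
  shelf 1: 150 + 40 = 190
  shelf 2: 150 + 40 = 190
  shelf 3: 140 + 30 = 170
  shelf 4: 100 = 100
This matches the lower bound, so 4 is optimal.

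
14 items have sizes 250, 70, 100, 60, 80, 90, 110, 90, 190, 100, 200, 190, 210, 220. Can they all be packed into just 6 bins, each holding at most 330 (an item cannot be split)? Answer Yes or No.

No

Total = 1960; ⌈1960/330⌉ = 6.
The bound of 6 does not rule out 6, but exhaustive search shows no assignment into 6 bins of capacity 330 exists — the minimum is 7.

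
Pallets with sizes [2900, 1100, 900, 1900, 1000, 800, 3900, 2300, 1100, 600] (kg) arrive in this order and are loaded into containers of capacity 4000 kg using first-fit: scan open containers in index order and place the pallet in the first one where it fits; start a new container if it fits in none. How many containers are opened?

5

  2900 → container 1 (new)  [load 2900/4000]
  1100 → container 1  [load 4000/4000]
  900 → container 2 (new)  [load 900/4000]
  1900 → container 2  [load 2800/4000]
  1000 → container 2  [load 3800/4000]
  800 → container 3 (new)  [load 800/4000]
  3900 → container 4 (new)  [load 3900/4000]
  2300 → container 3  [load 3100/4000]
  1100 → container 5 (new)  [load 1100/4000]
  600 → container 3  [load 3700/4000]
5 containers opened.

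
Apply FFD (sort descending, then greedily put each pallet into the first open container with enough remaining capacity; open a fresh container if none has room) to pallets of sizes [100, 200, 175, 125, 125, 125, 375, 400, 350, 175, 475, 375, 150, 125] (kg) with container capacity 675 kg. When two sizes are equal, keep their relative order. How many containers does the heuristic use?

5

Sorted descending: 475, 400, 375, 375, 350, 200, 175, 175, 150, 125, 125, 125, 125, 100.
  475 → container 1 (new)  [load 475/675]
  400 → container 2 (new)  [load 400/675]
  375 → container 3 (new)  [load 375/675]
  375 → container 4 (new)  [load 375/675]
  350 → container 5 (new)  [load 350/675]
  200 → container 1  [load 675/675]
  175 → container 2  [load 575/675]
  175 → container 3  [load 550/675]
  150 → container 4  [load 525/675]
  125 → container 3  [load 675/675]
  125 → container 4  [load 650/675]
  125 → container 5  [load 475/675]
  125 → container 5  [load 600/675]
  100 → container 2  [load 675/675]
5 containers opened.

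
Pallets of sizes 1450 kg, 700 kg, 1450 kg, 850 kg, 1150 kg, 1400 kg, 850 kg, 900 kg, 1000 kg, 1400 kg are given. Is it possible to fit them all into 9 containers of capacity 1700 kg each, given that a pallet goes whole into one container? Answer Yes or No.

A valid assignment using 8 containers:
  container 1: 1450 = 1450
  container 2: 1450 = 1450
  container 3: 1400 = 1400
  container 4: 1400 = 1400
  container 5: 1150 = 1150
  container 6: 1000 + 700 = 1700
  container 7: 900 = 900
  container 8: 850 + 850 = 1700
That uses only 8 ≤ 9, so 9 containers are enough.

Yes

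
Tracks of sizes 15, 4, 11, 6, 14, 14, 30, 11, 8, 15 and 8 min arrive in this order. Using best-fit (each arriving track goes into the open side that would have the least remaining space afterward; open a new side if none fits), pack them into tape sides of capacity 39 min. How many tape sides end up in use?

  15 → side 1 (new)  [load 15/39]
  4 → side 1  [load 19/39]
  11 → side 1  [load 30/39]
  6 → side 1  [load 36/39]
  14 → side 2 (new)  [load 14/39]
  14 → side 2  [load 28/39]
  30 → side 3 (new)  [load 30/39]
  11 → side 2  [load 39/39]
  8 → side 3  [load 38/39]
  15 → side 4 (new)  [load 15/39]
  8 → side 4  [load 23/39]
4 tape sides opened.

4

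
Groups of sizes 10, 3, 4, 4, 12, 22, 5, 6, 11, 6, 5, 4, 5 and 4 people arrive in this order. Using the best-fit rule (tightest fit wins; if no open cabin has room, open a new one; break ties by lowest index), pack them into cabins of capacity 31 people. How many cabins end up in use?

  10 → cabin 1 (new)  [load 10/31]
  3 → cabin 1  [load 13/31]
  4 → cabin 1  [load 17/31]
  4 → cabin 1  [load 21/31]
  12 → cabin 2 (new)  [load 12/31]
  22 → cabin 3 (new)  [load 22/31]
  5 → cabin 3  [load 27/31]
  6 → cabin 1  [load 27/31]
  11 → cabin 2  [load 23/31]
  6 → cabin 2  [load 29/31]
  5 → cabin 4 (new)  [load 5/31]
  4 → cabin 1  [load 31/31]
  5 → cabin 4  [load 10/31]
  4 → cabin 3  [load 31/31]
4 cabins opened.

4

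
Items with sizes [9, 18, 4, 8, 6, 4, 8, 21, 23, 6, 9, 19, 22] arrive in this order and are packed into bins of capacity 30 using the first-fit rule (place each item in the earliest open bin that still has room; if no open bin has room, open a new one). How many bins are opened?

6

  9 → bin 1 (new)  [load 9/30]
  18 → bin 1  [load 27/30]
  4 → bin 2 (new)  [load 4/30]
  8 → bin 2  [load 12/30]
  6 → bin 2  [load 18/30]
  4 → bin 2  [load 22/30]
  8 → bin 2  [load 30/30]
  21 → bin 3 (new)  [load 21/30]
  23 → bin 4 (new)  [load 23/30]
  6 → bin 3  [load 27/30]
  9 → bin 5 (new)  [load 9/30]
  19 → bin 5  [load 28/30]
  22 → bin 6 (new)  [load 22/30]
6 bins opened.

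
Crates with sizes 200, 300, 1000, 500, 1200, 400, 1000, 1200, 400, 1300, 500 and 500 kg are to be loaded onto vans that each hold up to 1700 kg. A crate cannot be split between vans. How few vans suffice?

Total = 1300 + 1200 + 1200 + 1000 + 1000 + 500 + 500 + 500 + 400 + 400 + 300 + 200 = 8500 kg.
Lower bound: ⌈8500/1700⌉ = 5 vans.
A packing using 5 vans:
  van 1: 1300 + 400 = 1700
  van 2: 1200 + 500 = 1700
  van 3: 1200 + 500 = 1700
  van 4: 1000 + 500 + 200 = 1700
  van 5: 1000 + 400 + 300 = 1700
This matches the lower bound, so 5 is optimal.

5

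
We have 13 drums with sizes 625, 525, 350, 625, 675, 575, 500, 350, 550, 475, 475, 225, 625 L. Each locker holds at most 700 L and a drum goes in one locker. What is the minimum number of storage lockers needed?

Total = 675 + 625 + 625 + 625 + 575 + 550 + 525 + 500 + 475 + 475 + 350 + 350 + 225 = 6575 L.
Lower bound: ⌈6575/700⌉ = 10 storage lockers.
A packing using 11 storage lockers:
  locker 1: 675 = 675
  locker 2: 625 = 625
  locker 3: 625 = 625
  locker 4: 625 = 625
  locker 5: 575 = 575
  locker 6: 550 = 550
  locker 7: 525 = 525
  locker 8: 500 = 500
  locker 9: 475 + 225 = 700
  locker 10: 475 = 475
  locker 11: 350 + 350 = 700
No arrangement into 10 storage lockers stays within capacity, so 11 is optimal.

11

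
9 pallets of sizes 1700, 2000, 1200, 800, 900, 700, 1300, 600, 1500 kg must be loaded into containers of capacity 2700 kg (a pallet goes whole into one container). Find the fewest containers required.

Total = 2000 + 1700 + 1500 + 1300 + 1200 + 900 + 800 + 700 + 600 = 10700 kg.
Lower bound: ⌈10700/2700⌉ = 4 containers.
A packing using 4 containers:
  container 1: 2000 + 700 = 2700
  container 2: 1700 + 900 = 2600
  container 3: 1500 + 1200 = 2700
  container 4: 1300 + 800 + 600 = 2700
This matches the lower bound, so 4 is optimal.

4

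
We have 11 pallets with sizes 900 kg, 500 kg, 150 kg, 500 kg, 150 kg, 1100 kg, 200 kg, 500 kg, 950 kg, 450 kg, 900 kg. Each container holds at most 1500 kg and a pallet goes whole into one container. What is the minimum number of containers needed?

Total = 1100 + 950 + 900 + 900 + 500 + 500 + 500 + 450 + 200 + 150 + 150 = 6300 kg.
Lower bound: ⌈6300/1500⌉ = 5 containers.
A packing using 5 containers:
  container 1: 1100 + 200 + 150 = 1450
  container 2: 950 + 500 = 1450
  container 3: 900 + 500 = 1400
  container 4: 900 + 500 = 1400
  container 5: 450 + 150 = 600
This matches the lower bound, so 5 is optimal.

5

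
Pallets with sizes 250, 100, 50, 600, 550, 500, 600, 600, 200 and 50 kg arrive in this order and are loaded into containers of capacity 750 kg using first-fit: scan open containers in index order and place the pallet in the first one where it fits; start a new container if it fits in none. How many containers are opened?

  250 → container 1 (new)  [load 250/750]
  100 → container 1  [load 350/750]
  50 → container 1  [load 400/750]
  600 → container 2 (new)  [load 600/750]
  550 → container 3 (new)  [load 550/750]
  500 → container 4 (new)  [load 500/750]
  600 → container 5 (new)  [load 600/750]
  600 → container 6 (new)  [load 600/750]
  200 → container 1  [load 600/750]
  50 → container 1  [load 650/750]
6 containers opened.

6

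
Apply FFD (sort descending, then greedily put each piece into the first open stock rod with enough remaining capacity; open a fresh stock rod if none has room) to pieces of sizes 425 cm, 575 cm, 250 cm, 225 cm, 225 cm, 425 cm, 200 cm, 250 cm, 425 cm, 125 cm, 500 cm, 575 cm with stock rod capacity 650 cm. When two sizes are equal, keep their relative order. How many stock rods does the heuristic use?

7

Sorted descending: 575, 575, 500, 425, 425, 425, 250, 250, 225, 225, 200, 125.
  575 → stock rod 1 (new)  [load 575/650]
  575 → stock rod 2 (new)  [load 575/650]
  500 → stock rod 3 (new)  [load 500/650]
  425 → stock rod 4 (new)  [load 425/650]
  425 → stock rod 5 (new)  [load 425/650]
  425 → stock rod 6 (new)  [load 425/650]
  250 → stock rod 7 (new)  [load 250/650]
  250 → stock rod 7  [load 500/650]
  225 → stock rod 4  [load 650/650]
  225 → stock rod 5  [load 650/650]
  200 → stock rod 6  [load 625/650]
  125 → stock rod 3  [load 625/650]
7 stock rods opened.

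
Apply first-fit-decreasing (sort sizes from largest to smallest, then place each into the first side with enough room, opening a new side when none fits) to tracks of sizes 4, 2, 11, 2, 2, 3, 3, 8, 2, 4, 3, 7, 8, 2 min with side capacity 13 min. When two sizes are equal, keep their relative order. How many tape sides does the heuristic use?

Sorted descending: 11, 8, 8, 7, 4, 4, 3, 3, 3, 2, 2, 2, 2, 2.
  11 → side 1 (new)  [load 11/13]
  8 → side 2 (new)  [load 8/13]
  8 → side 3 (new)  [load 8/13]
  7 → side 4 (new)  [load 7/13]
  4 → side 2  [load 12/13]
  4 → side 3  [load 12/13]
  3 → side 4  [load 10/13]
  3 → side 4  [load 13/13]
  3 → side 5 (new)  [load 3/13]
  2 → side 1  [load 13/13]
  2 → side 5  [load 5/13]
  2 → side 5  [load 7/13]
  2 → side 5  [load 9/13]
  2 → side 5  [load 11/13]
5 tape sides opened.

5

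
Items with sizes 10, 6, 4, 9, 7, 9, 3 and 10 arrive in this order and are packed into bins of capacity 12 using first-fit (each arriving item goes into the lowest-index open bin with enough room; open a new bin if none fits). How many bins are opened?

  10 → bin 1 (new)  [load 10/12]
  6 → bin 2 (new)  [load 6/12]
  4 → bin 2  [load 10/12]
  9 → bin 3 (new)  [load 9/12]
  7 → bin 4 (new)  [load 7/12]
  9 → bin 5 (new)  [load 9/12]
  3 → bin 3  [load 12/12]
  10 → bin 6 (new)  [load 10/12]
6 bins opened.

6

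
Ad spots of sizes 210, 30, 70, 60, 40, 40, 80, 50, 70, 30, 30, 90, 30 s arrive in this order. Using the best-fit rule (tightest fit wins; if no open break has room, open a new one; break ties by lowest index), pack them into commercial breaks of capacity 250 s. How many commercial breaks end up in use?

4

  210 → break 1 (new)  [load 210/250]
  30 → break 1  [load 240/250]
  70 → break 2 (new)  [load 70/250]
  60 → break 2  [load 130/250]
  40 → break 2  [load 170/250]
  40 → break 2  [load 210/250]
  80 → break 3 (new)  [load 80/250]
  50 → break 3  [load 130/250]
  70 → break 3  [load 200/250]
  30 → break 2  [load 240/250]
  30 → break 3  [load 230/250]
  90 → break 4 (new)  [load 90/250]
  30 → break 4  [load 120/250]
4 commercial breaks opened.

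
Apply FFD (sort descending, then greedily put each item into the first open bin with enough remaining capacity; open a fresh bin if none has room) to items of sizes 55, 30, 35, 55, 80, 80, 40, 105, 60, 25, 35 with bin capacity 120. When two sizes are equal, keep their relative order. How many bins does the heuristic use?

6

Sorted descending: 105, 80, 80, 60, 55, 55, 40, 35, 35, 30, 25.
  105 → bin 1 (new)  [load 105/120]
  80 → bin 2 (new)  [load 80/120]
  80 → bin 3 (new)  [load 80/120]
  60 → bin 4 (new)  [load 60/120]
  55 → bin 4  [load 115/120]
  55 → bin 5 (new)  [load 55/120]
  40 → bin 2  [load 120/120]
  35 → bin 3  [load 115/120]
  35 → bin 5  [load 90/120]
  30 → bin 5  [load 120/120]
  25 → bin 6 (new)  [load 25/120]
6 bins opened.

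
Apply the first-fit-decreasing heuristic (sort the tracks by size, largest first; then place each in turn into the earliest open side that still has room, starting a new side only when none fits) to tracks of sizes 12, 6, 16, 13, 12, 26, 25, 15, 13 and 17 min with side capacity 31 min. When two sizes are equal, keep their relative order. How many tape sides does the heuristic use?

6

Sorted descending: 26, 25, 17, 16, 15, 13, 13, 12, 12, 6.
  26 → side 1 (new)  [load 26/31]
  25 → side 2 (new)  [load 25/31]
  17 → side 3 (new)  [load 17/31]
  16 → side 4 (new)  [load 16/31]
  15 → side 4  [load 31/31]
  13 → side 3  [load 30/31]
  13 → side 5 (new)  [load 13/31]
  12 → side 5  [load 25/31]
  12 → side 6 (new)  [load 12/31]
  6 → side 2  [load 31/31]
6 tape sides opened.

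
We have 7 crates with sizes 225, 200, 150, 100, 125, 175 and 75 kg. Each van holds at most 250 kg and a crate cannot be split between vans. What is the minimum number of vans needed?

5

Total = 225 + 200 + 175 + 150 + 125 + 100 + 75 = 1050 kg.
Lower bound: ⌈1050/250⌉ = 5 vans.
A packing using 5 vans:
  van 1: 225 = 225
  van 2: 200 = 200
  van 3: 175 + 75 = 250
  van 4: 150 + 100 = 250
  van 5: 125 = 125
This matches the lower bound, so 5 is optimal.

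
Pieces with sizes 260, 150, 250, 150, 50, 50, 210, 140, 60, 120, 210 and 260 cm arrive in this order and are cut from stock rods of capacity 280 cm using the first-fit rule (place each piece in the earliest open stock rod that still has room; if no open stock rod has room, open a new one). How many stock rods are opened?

8

  260 → stock rod 1 (new)  [load 260/280]
  150 → stock rod 2 (new)  [load 150/280]
  250 → stock rod 3 (new)  [load 250/280]
  150 → stock rod 4 (new)  [load 150/280]
  50 → stock rod 2  [load 200/280]
  50 → stock rod 2  [load 250/280]
  210 → stock rod 5 (new)  [load 210/280]
  140 → stock rod 6 (new)  [load 140/280]
  60 → stock rod 4  [load 210/280]
  120 → stock rod 6  [load 260/280]
  210 → stock rod 7 (new)  [load 210/280]
  260 → stock rod 8 (new)  [load 260/280]
8 stock rods opened.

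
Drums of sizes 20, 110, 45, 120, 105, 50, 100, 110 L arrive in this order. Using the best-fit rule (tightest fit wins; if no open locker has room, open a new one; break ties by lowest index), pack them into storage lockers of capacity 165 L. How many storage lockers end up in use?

  20 → locker 1 (new)  [load 20/165]
  110 → locker 1  [load 130/165]
  45 → locker 2 (new)  [load 45/165]
  120 → locker 2  [load 165/165]
  105 → locker 3 (new)  [load 105/165]
  50 → locker 3  [load 155/165]
  100 → locker 4 (new)  [load 100/165]
  110 → locker 5 (new)  [load 110/165]
5 storage lockers opened.

5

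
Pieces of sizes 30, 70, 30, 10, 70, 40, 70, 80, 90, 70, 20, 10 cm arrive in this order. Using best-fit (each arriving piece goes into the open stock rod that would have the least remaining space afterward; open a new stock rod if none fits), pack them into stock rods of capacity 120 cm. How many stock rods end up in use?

6

  30 → stock rod 1 (new)  [load 30/120]
  70 → stock rod 1  [load 100/120]
  30 → stock rod 2 (new)  [load 30/120]
  10 → stock rod 1  [load 110/120]
  70 → stock rod 2  [load 100/120]
  40 → stock rod 3 (new)  [load 40/120]
  70 → stock rod 3  [load 110/120]
  80 → stock rod 4 (new)  [load 80/120]
  90 → stock rod 5 (new)  [load 90/120]
  70 → stock rod 6 (new)  [load 70/120]
  20 → stock rod 2  [load 120/120]
  10 → stock rod 1  [load 120/120]
6 stock rods opened.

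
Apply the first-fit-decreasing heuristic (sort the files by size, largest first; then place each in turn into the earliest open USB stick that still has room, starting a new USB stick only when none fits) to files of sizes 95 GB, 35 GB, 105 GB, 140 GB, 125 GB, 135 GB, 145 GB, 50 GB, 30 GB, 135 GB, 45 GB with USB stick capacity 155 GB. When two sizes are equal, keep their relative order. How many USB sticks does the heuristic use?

Sorted descending: 145, 140, 135, 135, 125, 105, 95, 50, 45, 35, 30.
  145 → USB stick 1 (new)  [load 145/155]
  140 → USB stick 2 (new)  [load 140/155]
  135 → USB stick 3 (new)  [load 135/155]
  135 → USB stick 4 (new)  [load 135/155]
  125 → USB stick 5 (new)  [load 125/155]
  105 → USB stick 6 (new)  [load 105/155]
  95 → USB stick 7 (new)  [load 95/155]
  50 → USB stick 6  [load 155/155]
  45 → USB stick 7  [load 140/155]
  35 → USB stick 8 (new)  [load 35/155]
  30 → USB stick 5  [load 155/155]
8 USB sticks opened.

8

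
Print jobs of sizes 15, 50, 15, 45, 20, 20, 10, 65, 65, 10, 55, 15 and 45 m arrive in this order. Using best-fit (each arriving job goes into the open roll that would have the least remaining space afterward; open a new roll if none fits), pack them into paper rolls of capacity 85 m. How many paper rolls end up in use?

6

  15 → roll 1 (new)  [load 15/85]
  50 → roll 1  [load 65/85]
  15 → roll 1  [load 80/85]
  45 → roll 2 (new)  [load 45/85]
  20 → roll 2  [load 65/85]
  20 → roll 2  [load 85/85]
  10 → roll 3 (new)  [load 10/85]
  65 → roll 3  [load 75/85]
  65 → roll 4 (new)  [load 65/85]
  10 → roll 3  [load 85/85]
  55 → roll 5 (new)  [load 55/85]
  15 → roll 4  [load 80/85]
  45 → roll 6 (new)  [load 45/85]
6 paper rolls opened.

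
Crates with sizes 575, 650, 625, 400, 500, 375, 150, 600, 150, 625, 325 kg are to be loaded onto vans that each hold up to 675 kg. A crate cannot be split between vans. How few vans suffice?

Total = 650 + 625 + 625 + 600 + 575 + 500 + 400 + 375 + 325 + 150 + 150 = 4975 kg.
Lower bound: ⌈4975/675⌉ = 8 vans.
A packing using 9 vans:
  van 1: 650 = 650
  van 2: 625 = 625
  van 3: 625 = 625
  van 4: 600 = 600
  van 5: 575 = 575
  van 6: 500 + 150 = 650
  van 7: 400 + 150 = 550
  van 8: 375 = 375
  van 9: 325 = 325
No arrangement into 8 vans stays within capacity, so 9 is optimal.

9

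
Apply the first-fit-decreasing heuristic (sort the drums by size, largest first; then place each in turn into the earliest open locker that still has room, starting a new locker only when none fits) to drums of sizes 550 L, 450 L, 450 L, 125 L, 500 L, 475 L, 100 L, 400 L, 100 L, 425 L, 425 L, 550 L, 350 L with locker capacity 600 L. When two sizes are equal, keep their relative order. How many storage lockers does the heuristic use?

Sorted descending: 550, 550, 500, 475, 450, 450, 425, 425, 400, 350, 125, 100, 100.
  550 → locker 1 (new)  [load 550/600]
  550 → locker 2 (new)  [load 550/600]
  500 → locker 3 (new)  [load 500/600]
  475 → locker 4 (new)  [load 475/600]
  450 → locker 5 (new)  [load 450/600]
  450 → locker 6 (new)  [load 450/600]
  425 → locker 7 (new)  [load 425/600]
  425 → locker 8 (new)  [load 425/600]
  400 → locker 9 (new)  [load 400/600]
  350 → locker 10 (new)  [load 350/600]
  125 → locker 4  [load 600/600]
  100 → locker 3  [load 600/600]
  100 → locker 5  [load 550/600]
10 storage lockers opened.

10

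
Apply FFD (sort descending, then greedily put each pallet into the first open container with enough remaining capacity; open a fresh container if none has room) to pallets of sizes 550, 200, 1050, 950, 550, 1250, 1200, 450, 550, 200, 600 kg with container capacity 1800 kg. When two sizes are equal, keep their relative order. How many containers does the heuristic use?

Sorted descending: 1250, 1200, 1050, 950, 600, 550, 550, 550, 450, 200, 200.
  1250 → container 1 (new)  [load 1250/1800]
  1200 → container 2 (new)  [load 1200/1800]
  1050 → container 3 (new)  [load 1050/1800]
  950 → container 4 (new)  [load 950/1800]
  600 → container 2  [load 1800/1800]
  550 → container 1  [load 1800/1800]
  550 → container 3  [load 1600/1800]
  550 → container 4  [load 1500/1800]
  450 → container 5 (new)  [load 450/1800]
  200 → container 3  [load 1800/1800]
  200 → container 4  [load 1700/1800]
5 containers opened.

5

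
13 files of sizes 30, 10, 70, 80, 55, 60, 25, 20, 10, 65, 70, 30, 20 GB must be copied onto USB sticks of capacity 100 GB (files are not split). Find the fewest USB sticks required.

6

Total = 80 + 70 + 70 + 65 + 60 + 55 + 30 + 30 + 25 + 20 + 20 + 10 + 10 = 545 GB.
Lower bound: ⌈545/100⌉ = 6 USB sticks.
A packing using 6 USB sticks:
  USB stick 1: 80 + 20 = 100
  USB stick 2: 70 + 30 = 100
  USB stick 3: 70 + 30 = 100
  USB stick 4: 65 + 25 + 10 = 100
  USB stick 5: 60 + 20 + 10 = 90
  USB stick 6: 55 = 55
This matches the lower bound, so 6 is optimal.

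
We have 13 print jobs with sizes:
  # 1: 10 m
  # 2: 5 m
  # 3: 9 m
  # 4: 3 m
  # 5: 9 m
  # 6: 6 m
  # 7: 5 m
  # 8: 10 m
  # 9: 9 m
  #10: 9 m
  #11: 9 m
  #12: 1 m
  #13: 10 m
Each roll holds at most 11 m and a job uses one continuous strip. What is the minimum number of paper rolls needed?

Total = 10 + 10 + 10 + 9 + 9 + 9 + 9 + 9 + 6 + 5 + 5 + 3 + 1 = 95 m.
Lower bound: ⌈95/11⌉ = 9 paper rolls.
A packing using 10 paper rolls:
  roll 1: 10 + 1 = 11
  roll 2: 10 = 10
  roll 3: 10 = 10
  roll 4: 9 = 9
  roll 5: 9 = 9
  roll 6: 9 = 9
  roll 7: 9 = 9
  roll 8: 9 = 9
  roll 9: 6 + 5 = 11
  roll 10: 5 + 3 = 8
No arrangement into 9 paper rolls stays within capacity, so 10 is optimal.

10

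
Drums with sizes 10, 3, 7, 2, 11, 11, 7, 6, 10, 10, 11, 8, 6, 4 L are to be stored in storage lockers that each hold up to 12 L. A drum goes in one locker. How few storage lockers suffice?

Total = 11 + 11 + 11 + 10 + 10 + 10 + 8 + 7 + 7 + 6 + 6 + 4 + 3 + 2 = 106 L.
Lower bound: ⌈106/12⌉ = 9 storage lockers.
A packing using 10 storage lockers:
  locker 1: 11 = 11
  locker 2: 11 = 11
  locker 3: 11 = 11
  locker 4: 10 + 2 = 12
  locker 5: 10 = 10
  locker 6: 10 = 10
  locker 7: 8 + 4 = 12
  locker 8: 7 + 3 = 10
  locker 9: 7 = 7
  locker 10: 6 + 6 = 12
No arrangement into 9 storage lockers stays within capacity, so 10 is optimal.

10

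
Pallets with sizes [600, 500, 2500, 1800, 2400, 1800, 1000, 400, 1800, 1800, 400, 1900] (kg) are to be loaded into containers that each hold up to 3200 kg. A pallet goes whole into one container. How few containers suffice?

7

Total = 2500 + 2400 + 1900 + 1800 + 1800 + 1800 + 1800 + 1000 + 600 + 500 + 400 + 400 = 16900 kg.
Lower bound: ⌈16900/3200⌉ = 6 containers.
Also, 7 pallets each exceed 1600 kg, and no two of those can share a container, so at least 7 containers are needed.
A packing using 7 containers:
  container 1: 2500 + 600 = 3100
  container 2: 2400 + 500 = 2900
  container 3: 1900 + 1000 = 2900
  container 4: 1800 + 400 + 400 = 2600
  container 5: 1800 = 1800
  container 6: 1800 = 1800
  container 7: 1800 = 1800
This matches the lower bound, so 7 is optimal.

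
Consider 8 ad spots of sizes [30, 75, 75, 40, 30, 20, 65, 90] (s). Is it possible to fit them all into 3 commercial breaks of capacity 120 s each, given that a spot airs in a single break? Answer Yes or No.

Total = 425 s; ⌈425/120⌉ = 4.
At least 4 commercial breaks are required, but only 3 are allowed.

No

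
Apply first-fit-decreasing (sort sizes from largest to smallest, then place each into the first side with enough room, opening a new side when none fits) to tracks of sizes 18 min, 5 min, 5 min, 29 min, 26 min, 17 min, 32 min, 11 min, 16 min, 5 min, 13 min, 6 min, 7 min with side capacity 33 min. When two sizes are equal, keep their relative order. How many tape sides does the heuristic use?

Sorted descending: 32, 29, 26, 18, 17, 16, 13, 11, 7, 6, 5, 5, 5.
  32 → side 1 (new)  [load 32/33]
  29 → side 2 (new)  [load 29/33]
  26 → side 3 (new)  [load 26/33]
  18 → side 4 (new)  [load 18/33]
  17 → side 5 (new)  [load 17/33]
  16 → side 5  [load 33/33]
  13 → side 4  [load 31/33]
  11 → side 6 (new)  [load 11/33]
  7 → side 3  [load 33/33]
  6 → side 6  [load 17/33]
  5 → side 6  [load 22/33]
  5 → side 6  [load 27/33]
  5 → side 6  [load 32/33]
6 tape sides opened.

6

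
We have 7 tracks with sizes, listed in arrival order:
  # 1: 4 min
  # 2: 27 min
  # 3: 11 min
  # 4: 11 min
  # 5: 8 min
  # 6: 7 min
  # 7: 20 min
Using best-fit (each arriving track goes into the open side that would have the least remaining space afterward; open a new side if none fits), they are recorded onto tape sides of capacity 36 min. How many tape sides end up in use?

  4 → side 1 (new)  [load 4/36]
  27 → side 1  [load 31/36]
  11 → side 2 (new)  [load 11/36]
  11 → side 2  [load 22/36]
  8 → side 2  [load 30/36]
  7 → side 3 (new)  [load 7/36]
  20 → side 3  [load 27/36]
3 tape sides opened.

3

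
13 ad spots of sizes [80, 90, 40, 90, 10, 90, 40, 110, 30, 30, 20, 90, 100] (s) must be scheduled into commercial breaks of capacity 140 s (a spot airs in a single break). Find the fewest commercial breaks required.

Total = 110 + 100 + 90 + 90 + 90 + 90 + 80 + 40 + 40 + 30 + 30 + 20 + 10 = 820 s.
Lower bound: ⌈820/140⌉ = 6 commercial breaks.
Also, 7 ad spots each exceed 70 s, and no two of those can share a break, so at least 7 commercial breaks are needed.
A packing using 7 commercial breaks:
  break 1: 110 + 30 = 140
  break 2: 100 + 40 = 140
  break 3: 90 + 40 + 10 = 140
  break 4: 90 + 30 + 20 = 140
  break 5: 90 = 90
  break 6: 90 = 90
  break 7: 80 = 80
This matches the lower bound, so 7 is optimal.

7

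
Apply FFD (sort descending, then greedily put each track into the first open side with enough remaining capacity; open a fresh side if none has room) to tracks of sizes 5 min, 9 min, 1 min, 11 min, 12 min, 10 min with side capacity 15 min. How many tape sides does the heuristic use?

Sorted descending: 12, 11, 10, 9, 5, 1.
  12 → side 1 (new)  [load 12/15]
  11 → side 2 (new)  [load 11/15]
  10 → side 3 (new)  [load 10/15]
  9 → side 4 (new)  [load 9/15]
  5 → side 3  [load 15/15]
  1 → side 1  [load 13/15]
4 tape sides opened.

4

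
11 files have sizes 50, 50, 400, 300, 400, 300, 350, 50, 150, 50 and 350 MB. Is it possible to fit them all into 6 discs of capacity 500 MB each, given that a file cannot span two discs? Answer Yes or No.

A valid assignment using 6 discs:
  disc 1: 400 + 50 + 50 = 500
  disc 2: 400 + 50 + 50 = 500
  disc 3: 350 + 150 = 500
  disc 4: 350 = 350
  disc 5: 300 = 300
  disc 6: 300 = 300
Every load is within 500 MB, so 6 discs suffice.

Yes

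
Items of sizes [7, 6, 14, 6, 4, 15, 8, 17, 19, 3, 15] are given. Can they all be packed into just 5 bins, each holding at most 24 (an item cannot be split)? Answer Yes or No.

A valid assignment using 5 bins:
  bin 1: 19 + 4 = 23
  bin 2: 17 + 7 = 24
  bin 3: 15 + 8 = 23
  bin 4: 15 + 6 + 3 = 24
  bin 5: 14 + 6 = 20
Every load is within 24, so 5 bins suffice.

Yes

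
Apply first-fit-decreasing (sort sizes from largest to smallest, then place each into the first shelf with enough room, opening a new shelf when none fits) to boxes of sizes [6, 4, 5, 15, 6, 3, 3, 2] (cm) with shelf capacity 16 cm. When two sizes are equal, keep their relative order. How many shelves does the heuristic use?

3

Sorted descending: 15, 6, 6, 5, 4, 3, 3, 2.
  15 → shelf 1 (new)  [load 15/16]
  6 → shelf 2 (new)  [load 6/16]
  6 → shelf 2  [load 12/16]
  5 → shelf 3 (new)  [load 5/16]
  4 → shelf 2  [load 16/16]
  3 → shelf 3  [load 8/16]
  3 → shelf 3  [load 11/16]
  2 → shelf 3  [load 13/16]
3 shelves opened.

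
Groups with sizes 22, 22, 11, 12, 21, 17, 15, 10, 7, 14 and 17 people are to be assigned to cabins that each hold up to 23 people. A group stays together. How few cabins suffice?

9

Total = 22 + 22 + 21 + 17 + 17 + 15 + 14 + 12 + 11 + 10 + 7 = 168 people.
Lower bound: ⌈168/23⌉ = 8 cabins.
A packing using 9 cabins:
  cabin 1: 22 = 22
  cabin 2: 22 = 22
  cabin 3: 21 = 21
  cabin 4: 17 = 17
  cabin 5: 17 = 17
  cabin 6: 15 + 7 = 22
  cabin 7: 14 = 14
  cabin 8: 12 + 11 = 23
  cabin 9: 10 = 10
No arrangement into 8 cabins stays within capacity, so 9 is optimal.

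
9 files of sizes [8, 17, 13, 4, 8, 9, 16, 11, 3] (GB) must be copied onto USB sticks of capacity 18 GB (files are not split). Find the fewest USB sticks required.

6

Total = 17 + 16 + 13 + 11 + 9 + 8 + 8 + 4 + 3 = 89 GB.
Lower bound: ⌈89/18⌉ = 5 USB sticks.
A packing using 6 USB sticks:
  USB stick 1: 17 = 17
  USB stick 2: 16 = 16
  USB stick 3: 13 + 4 = 17
  USB stick 4: 11 + 3 = 14
  USB stick 5: 9 + 8 = 17
  USB stick 6: 8 = 8
No arrangement into 5 USB sticks stays within capacity, so 6 is optimal.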